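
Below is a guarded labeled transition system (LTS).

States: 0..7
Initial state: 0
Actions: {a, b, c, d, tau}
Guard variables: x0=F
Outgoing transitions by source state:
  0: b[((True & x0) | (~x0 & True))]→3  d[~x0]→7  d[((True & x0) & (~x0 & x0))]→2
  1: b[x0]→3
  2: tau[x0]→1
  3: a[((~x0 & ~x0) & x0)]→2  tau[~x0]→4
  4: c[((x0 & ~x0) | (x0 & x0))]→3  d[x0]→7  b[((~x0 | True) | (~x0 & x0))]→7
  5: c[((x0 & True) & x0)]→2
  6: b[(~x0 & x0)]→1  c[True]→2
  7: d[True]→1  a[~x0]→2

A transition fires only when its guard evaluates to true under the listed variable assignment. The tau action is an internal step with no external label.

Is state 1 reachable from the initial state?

Answer: REACHABLE

Trace:
After dropping false guards: 7 live edges.
depth 0: {0}
depth 1: {3,7}  cumulative {0,3,7}
depth 2: {1,2,4}  cumulative {0,1,2,3,4,7}
Reach set: {0,1,2,3,4,7}
Path to 1: d·d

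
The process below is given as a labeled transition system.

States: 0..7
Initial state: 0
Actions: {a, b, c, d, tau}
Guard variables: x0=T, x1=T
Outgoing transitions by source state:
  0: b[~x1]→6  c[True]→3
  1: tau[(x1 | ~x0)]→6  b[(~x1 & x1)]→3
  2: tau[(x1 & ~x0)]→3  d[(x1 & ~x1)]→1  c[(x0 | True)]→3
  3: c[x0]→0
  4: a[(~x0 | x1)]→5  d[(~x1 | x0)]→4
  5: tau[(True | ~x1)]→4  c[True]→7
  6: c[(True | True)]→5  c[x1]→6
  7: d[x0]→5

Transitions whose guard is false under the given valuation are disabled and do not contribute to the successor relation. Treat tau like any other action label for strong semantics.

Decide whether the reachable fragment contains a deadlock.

Answer: DEADLOCK-FREE

Working:
R = {0,3}
  0: c→3  [deg 1]
  3: c→0  [deg 1]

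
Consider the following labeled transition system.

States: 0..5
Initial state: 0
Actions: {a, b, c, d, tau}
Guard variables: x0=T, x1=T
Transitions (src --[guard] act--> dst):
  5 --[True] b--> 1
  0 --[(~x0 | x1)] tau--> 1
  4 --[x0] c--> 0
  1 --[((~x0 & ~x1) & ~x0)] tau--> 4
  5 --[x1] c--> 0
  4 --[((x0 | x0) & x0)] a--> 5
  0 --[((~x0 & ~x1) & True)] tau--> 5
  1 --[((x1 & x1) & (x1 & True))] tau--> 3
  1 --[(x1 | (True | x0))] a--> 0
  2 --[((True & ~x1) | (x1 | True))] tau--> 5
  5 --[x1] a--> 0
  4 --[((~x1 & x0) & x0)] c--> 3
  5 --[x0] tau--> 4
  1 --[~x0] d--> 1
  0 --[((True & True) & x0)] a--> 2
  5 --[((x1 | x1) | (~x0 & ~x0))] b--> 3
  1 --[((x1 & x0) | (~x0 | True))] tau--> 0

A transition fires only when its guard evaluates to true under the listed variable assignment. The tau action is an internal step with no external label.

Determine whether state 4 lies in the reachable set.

Answer: REACHABLE

Trace:
After dropping false guards: 13 live edges.
Layer 0: {0}
Layer 1: {1,2}  now seen {0,1,2}
Layer 2: {3,5}  now seen {0,1,2,3,5}
Layer 3: {4}  now seen {0,1,2,3,4,5}
Reach set: {0,1,2,3,4,5}
witness 4: a·tau·tau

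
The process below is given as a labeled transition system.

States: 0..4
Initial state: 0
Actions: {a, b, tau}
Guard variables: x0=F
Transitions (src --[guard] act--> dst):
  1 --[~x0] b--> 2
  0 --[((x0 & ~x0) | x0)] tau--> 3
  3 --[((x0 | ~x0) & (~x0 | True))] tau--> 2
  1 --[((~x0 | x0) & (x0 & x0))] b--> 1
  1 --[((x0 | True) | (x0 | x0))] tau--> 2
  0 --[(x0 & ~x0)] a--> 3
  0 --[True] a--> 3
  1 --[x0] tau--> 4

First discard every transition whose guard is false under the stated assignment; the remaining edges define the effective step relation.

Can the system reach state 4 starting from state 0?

After dropping false guards: 4 live edges.
Layer 0: {0}
Layer 1: {3}  total {0,3}
Layer 2: {2}  total {0,2,3}
R = {0,2,3}

Answer: UNREACHABLE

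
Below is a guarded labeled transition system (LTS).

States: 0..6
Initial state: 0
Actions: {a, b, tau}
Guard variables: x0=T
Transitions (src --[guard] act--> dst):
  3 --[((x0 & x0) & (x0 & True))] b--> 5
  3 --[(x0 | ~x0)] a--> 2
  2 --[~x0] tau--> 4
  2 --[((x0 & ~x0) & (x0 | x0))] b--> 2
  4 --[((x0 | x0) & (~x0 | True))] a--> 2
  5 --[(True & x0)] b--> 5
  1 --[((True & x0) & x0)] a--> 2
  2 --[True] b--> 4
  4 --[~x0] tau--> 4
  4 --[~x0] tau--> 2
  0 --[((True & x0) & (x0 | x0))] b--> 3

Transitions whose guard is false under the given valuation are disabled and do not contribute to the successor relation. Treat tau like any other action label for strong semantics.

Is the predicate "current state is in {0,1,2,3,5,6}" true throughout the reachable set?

Allowed set {0,1,2,3,5,6}
Reach set: {0,2,3,4,5}
  0: safe
  2: safe
  3: safe
  4: VIOLATES
  5: safe
counterexample path to 4: b·a·b

Answer: INVARIANT VIOLATED at state 4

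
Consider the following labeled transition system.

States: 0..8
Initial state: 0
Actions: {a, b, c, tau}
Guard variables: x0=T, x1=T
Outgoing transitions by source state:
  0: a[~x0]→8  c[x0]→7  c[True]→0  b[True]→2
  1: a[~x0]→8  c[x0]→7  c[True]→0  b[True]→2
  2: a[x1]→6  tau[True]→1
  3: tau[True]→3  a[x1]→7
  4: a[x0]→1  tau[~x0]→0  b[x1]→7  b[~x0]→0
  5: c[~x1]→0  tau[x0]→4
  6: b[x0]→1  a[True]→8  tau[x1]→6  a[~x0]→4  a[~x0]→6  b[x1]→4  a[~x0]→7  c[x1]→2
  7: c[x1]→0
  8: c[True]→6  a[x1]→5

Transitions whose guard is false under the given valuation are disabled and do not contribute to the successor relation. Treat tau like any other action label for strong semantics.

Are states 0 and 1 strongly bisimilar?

Answer: BISIMILAR

Working:
Refine partition for ~:
  π0 = {{0,1,2,3,4,5,6,7,8}}
  π1 = {{0,1},{2,3},{4},{5},{6},{7},{8}}
  π2 = {{0,1},{2},{3},{4},{5},{6},{7},{8}}
stable after 3 split(s): 8 block(s)
[0]={0,1}  [1]={0,1}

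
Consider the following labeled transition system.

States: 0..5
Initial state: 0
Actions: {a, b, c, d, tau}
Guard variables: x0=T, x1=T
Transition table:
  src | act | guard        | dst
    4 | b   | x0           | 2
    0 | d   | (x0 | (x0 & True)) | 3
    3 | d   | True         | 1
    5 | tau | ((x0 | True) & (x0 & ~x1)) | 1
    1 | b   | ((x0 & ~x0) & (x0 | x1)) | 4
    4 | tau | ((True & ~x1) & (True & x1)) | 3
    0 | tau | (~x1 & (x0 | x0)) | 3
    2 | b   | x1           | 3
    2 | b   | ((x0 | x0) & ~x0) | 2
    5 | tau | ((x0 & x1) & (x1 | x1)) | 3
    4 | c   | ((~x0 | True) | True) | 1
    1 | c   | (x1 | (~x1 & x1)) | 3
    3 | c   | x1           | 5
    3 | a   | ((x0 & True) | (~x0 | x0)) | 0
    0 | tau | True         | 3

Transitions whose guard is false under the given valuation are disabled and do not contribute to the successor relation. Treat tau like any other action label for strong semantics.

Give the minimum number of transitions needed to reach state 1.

Breadth-first toward 1:
  L0 = {0}
  L1 = {3}
  L2 = {1,5}
depth(1)=2, e.g. d·d

Answer: 2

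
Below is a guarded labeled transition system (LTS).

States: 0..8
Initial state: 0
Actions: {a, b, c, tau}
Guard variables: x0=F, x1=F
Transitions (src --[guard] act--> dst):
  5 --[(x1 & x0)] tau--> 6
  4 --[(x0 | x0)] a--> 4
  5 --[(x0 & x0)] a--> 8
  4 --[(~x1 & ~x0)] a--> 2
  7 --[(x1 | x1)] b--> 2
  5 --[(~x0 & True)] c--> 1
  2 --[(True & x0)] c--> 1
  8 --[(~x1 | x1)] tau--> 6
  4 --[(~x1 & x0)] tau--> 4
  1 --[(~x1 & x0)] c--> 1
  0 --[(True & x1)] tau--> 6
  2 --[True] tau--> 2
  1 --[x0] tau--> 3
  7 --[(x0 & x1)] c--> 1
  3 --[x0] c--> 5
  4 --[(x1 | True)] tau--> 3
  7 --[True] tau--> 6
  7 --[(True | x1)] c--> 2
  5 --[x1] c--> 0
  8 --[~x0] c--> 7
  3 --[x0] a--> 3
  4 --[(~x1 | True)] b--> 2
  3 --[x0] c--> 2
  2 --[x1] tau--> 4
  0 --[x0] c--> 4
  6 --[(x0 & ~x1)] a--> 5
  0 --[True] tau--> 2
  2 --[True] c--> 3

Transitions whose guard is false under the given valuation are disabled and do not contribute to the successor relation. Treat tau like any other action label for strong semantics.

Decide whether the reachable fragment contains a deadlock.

Answer: DEADLOCK at state 3

Analysis:
Reach set: {0,2,3}
  0: tau→2  [1 out]
  2: c→3  tau→2  [2 out]
  3: ∅  [STUCK]
Path to 3: tau·c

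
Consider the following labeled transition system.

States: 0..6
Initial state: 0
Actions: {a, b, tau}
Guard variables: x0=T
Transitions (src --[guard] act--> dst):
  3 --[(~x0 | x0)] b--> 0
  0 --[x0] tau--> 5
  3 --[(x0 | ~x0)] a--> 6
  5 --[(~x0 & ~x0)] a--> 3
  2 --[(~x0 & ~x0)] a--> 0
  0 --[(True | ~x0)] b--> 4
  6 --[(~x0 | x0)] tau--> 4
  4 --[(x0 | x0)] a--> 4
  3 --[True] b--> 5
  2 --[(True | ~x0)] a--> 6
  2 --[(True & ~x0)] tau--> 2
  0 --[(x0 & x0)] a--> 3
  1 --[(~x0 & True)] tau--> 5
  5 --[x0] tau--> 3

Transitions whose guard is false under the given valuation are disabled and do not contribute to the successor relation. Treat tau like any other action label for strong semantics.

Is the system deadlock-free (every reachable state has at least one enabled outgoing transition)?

Answer: DEADLOCK-FREE

Working:
Reach set: {0,3,4,5,6}
  0: a→3  b→4  tau→5  [3 exit(s)]
  3: a→6  b→0  b→5  [3 exit(s)]
  4: a→4  [1 exit(s)]
  5: tau→3  [1 exit(s)]
  6: tau→4  [1 exit(s)]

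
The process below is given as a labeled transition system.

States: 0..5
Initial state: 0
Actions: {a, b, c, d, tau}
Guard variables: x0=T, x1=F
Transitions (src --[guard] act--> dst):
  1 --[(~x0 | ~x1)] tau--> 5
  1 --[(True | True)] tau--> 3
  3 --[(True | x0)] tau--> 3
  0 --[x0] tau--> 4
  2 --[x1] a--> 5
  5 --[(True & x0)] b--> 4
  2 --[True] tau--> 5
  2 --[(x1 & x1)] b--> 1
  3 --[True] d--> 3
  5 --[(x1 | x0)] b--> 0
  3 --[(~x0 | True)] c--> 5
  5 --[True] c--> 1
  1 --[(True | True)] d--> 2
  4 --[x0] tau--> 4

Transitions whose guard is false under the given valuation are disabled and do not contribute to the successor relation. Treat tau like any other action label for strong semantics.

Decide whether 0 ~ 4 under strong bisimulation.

Answer: BISIMILAR

Trace:
Refine partition for ~:
  P[0] = {{0,1,2,3,4,5}}
  P[1] = {{0,2,4},{1},{3},{5}}
  P[2] = {{0,4},{1},{2},{3},{5}}
Fixed point at round 3; 5 class(es).
class of 0: {0,4}; class of 4: {0,4}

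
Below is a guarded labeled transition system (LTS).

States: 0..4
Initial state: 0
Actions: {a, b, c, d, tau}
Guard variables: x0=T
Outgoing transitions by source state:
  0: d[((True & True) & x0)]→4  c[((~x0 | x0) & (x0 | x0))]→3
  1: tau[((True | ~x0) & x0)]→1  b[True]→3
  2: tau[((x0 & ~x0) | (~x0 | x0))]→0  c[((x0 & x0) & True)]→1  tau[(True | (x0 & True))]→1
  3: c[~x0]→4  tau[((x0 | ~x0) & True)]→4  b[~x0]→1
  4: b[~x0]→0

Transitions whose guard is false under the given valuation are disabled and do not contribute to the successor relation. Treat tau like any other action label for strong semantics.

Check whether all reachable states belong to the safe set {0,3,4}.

Answer: INVARIANT HOLDS

Analysis:
Inv-set: {0,3,4}
Reach set: {0,3,4}
  0: ok
  3: ok
  4: ok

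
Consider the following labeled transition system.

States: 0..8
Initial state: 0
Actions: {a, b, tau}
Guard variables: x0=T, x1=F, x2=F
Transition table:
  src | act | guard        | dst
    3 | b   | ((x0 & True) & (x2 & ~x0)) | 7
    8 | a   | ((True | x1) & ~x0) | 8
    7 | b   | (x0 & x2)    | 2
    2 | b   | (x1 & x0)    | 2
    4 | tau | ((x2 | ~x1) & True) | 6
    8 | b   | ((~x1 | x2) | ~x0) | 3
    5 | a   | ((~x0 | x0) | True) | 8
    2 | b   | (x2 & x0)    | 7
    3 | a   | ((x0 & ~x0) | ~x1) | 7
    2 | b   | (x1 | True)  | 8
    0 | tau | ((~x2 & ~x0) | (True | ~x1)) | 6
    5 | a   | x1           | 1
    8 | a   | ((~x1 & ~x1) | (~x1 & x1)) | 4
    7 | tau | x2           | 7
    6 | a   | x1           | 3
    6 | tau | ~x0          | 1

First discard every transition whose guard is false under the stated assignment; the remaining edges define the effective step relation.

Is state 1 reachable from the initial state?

7 transition(s) survive guard evaluation.
Layer 0: {0}
Layer 1: {6}  cumulative {0,6}
Reachable = {0,6}

Answer: UNREACHABLE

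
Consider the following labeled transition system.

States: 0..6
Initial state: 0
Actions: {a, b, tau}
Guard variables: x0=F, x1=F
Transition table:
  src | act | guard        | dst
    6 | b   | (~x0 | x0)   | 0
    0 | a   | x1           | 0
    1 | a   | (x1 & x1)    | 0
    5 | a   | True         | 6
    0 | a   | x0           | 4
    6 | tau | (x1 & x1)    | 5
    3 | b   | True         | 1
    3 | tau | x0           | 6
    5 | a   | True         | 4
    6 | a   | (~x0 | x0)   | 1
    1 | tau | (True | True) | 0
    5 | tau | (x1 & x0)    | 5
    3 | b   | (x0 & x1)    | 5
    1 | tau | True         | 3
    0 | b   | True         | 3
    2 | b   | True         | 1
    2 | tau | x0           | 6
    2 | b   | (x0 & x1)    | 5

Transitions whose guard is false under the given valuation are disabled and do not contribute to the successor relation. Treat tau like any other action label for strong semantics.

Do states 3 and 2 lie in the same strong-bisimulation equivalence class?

Answer: BISIMILAR

Working:
Refine partition for ~:
  π0 = {{0,1,2,3,4,5,6}}
  π1 = {{0,2,3},{1},{4},{5},{6}}
  π2 = {{0},{1},{2,3},{4},{5},{6}}
6 equivalence class(es) (converged in 3)
[3]={2,3}  [2]={2,3}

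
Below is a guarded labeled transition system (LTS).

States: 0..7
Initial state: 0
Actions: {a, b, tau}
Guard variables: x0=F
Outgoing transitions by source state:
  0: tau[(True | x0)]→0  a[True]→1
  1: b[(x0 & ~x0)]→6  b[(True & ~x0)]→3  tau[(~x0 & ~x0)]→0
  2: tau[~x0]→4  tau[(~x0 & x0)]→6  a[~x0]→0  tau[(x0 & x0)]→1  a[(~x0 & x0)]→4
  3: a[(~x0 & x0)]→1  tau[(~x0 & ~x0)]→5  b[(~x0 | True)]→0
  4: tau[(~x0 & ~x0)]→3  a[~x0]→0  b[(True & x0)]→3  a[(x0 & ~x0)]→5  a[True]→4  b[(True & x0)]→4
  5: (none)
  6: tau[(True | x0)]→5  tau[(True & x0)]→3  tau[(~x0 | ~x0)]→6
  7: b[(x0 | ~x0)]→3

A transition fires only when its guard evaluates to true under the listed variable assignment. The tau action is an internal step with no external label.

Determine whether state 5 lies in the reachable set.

Answer: REACHABLE

Analysis:
Guard filter leaves 14 enabled edge(s).
L0 = {0}
L1 = {1}  total {0,1}
L2 = {3}  total {0,1,3}
L3 = {5}  total {0,1,3,5}
Reach set: {0,1,3,5}
Path to 5: a·b·tau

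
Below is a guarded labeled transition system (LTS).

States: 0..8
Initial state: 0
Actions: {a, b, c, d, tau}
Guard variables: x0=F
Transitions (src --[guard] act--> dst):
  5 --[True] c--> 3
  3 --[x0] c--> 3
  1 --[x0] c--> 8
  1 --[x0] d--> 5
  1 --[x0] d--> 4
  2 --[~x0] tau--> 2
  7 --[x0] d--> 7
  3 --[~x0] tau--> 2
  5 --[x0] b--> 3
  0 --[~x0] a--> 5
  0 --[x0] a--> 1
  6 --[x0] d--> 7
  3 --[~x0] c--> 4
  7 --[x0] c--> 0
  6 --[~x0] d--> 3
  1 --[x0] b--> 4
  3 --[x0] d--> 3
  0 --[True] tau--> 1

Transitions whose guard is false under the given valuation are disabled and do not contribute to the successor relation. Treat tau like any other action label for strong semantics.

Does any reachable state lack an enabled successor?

Answer: DEADLOCK at state 1

Working:
Reachable = {0,1,2,3,4,5}
  0: a→5  tau→1  [2 exit(s)]
  1: ∅  [STUCK]
  2: tau→2  [1 exit(s)]
  3: c→4  tau→2  [2 exit(s)]
  4: ∅  [STUCK]
  5: c→3  [1 exit(s)]
Path to 1: tau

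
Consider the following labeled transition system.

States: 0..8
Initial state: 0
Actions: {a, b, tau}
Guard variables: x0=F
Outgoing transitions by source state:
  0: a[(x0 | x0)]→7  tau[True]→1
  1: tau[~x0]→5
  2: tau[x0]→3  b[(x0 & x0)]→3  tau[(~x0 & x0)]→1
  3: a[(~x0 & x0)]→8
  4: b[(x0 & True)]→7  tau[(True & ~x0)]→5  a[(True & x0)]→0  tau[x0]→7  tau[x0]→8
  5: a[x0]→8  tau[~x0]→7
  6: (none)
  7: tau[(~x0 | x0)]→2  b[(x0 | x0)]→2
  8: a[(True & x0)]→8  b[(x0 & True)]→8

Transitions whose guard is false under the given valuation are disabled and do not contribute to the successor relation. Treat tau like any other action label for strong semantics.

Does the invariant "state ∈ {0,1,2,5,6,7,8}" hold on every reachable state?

Answer: INVARIANT HOLDS

Trace:
Allowed set {0,1,2,5,6,7,8}
Reachable = {0,1,2,5,7}
  0: ok
  1: ok
  2: ok
  5: ok
  7: ok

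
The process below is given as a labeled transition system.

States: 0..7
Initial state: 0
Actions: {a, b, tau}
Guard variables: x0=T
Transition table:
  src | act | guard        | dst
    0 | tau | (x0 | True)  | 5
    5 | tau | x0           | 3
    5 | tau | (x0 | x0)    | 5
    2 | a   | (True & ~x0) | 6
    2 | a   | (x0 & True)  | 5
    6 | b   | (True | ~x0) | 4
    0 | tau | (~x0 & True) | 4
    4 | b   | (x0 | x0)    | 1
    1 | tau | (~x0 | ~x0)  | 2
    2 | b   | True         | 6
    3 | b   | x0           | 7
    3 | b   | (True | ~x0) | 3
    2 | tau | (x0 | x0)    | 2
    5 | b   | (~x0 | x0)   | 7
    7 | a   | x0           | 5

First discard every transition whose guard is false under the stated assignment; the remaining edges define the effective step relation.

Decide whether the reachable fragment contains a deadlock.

Answer: DEADLOCK-FREE

Trace:
R = {0,3,5,7}
  0: tau→5  [1 out]
  3: b→3  b→7  [2 out]
  5: b→7  tau→3  tau→5  [3 out]
  7: a→5  [1 out]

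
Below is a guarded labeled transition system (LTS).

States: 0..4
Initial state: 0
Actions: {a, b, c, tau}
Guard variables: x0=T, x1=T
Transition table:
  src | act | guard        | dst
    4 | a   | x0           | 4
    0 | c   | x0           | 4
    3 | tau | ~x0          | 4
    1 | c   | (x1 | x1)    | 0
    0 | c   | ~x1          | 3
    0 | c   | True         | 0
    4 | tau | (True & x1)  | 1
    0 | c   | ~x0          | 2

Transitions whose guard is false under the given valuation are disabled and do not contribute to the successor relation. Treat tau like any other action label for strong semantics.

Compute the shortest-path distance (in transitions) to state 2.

Answer: UNREACHABLE

Working:
Layered search for 2:
  L0 = {0}
  L1 = {4}
  L2 = {1}
2 never appears.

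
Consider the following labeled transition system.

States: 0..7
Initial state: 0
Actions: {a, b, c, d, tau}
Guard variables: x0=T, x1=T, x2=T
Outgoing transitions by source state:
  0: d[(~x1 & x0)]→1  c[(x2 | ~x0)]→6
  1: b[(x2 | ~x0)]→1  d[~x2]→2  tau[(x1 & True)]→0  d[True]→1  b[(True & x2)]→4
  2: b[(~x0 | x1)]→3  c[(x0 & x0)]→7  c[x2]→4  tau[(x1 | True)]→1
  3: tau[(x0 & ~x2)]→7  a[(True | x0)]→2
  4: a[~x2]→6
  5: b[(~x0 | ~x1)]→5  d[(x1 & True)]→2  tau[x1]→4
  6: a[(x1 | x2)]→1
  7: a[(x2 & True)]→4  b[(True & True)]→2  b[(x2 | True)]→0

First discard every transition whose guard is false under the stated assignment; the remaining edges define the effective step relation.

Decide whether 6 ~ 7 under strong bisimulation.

Answer: NOT BISIMILAR

Trace:
Compute ~ classes (split until stable):
  round 0: {{0,1,2,3,4,5,6,7}}
  round 1: {{0},{1},{2},{3,6},{4},{5},{7}}
  round 2: {{0},{1},{2},{3},{4},{5},{6},{7}}
stable after 3 split(s): 8 block(s)
6∈{6}, 7∈{7}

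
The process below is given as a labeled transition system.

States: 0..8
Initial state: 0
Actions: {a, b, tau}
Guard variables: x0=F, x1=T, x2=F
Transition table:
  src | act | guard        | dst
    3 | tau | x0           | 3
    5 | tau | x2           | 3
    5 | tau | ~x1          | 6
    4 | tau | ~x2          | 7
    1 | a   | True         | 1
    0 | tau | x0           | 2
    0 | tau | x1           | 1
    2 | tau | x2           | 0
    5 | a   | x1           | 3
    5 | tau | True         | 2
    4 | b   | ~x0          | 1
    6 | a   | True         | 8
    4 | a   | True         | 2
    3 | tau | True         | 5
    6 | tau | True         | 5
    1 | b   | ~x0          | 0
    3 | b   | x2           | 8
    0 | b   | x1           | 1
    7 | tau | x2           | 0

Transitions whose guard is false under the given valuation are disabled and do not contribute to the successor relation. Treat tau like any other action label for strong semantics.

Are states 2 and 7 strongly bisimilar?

Answer: BISIMILAR

Working:
Compute ~ classes (split until stable):
  P[0] = {{0,1,2,3,4,5,6,7,8}}
  P[1] = {{0},{1},{2,7,8},{3},{4},{5,6}}
  P[2] = {{0},{1},{2,7,8},{3},{4},{5},{6}}
Fixed point at round 3; 7 class(es).
[2]={2,7,8}  [7]={2,7,8}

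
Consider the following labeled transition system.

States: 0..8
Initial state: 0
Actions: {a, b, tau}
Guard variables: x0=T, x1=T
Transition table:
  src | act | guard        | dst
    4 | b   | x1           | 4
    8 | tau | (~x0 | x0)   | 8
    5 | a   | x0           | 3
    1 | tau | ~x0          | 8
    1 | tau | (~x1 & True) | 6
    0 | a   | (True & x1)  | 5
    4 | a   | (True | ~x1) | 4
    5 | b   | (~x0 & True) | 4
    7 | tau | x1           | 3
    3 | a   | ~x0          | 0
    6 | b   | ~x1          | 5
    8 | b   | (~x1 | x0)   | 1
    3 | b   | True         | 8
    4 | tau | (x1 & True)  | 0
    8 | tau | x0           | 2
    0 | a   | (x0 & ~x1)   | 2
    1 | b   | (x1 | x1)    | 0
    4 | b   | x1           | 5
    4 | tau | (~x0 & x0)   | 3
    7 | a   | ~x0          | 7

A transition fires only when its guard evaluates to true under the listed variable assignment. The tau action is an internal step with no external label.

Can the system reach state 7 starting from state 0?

Answer: UNREACHABLE

Analysis:
Guard filter leaves 12 enabled edge(s).
depth 0: {0}
depth 1: {5}  total {0,5}
depth 2: {3}  total {0,3,5}
depth 3: {8}  total {0,3,5,8}
depth 4: {1,2}  total {0,1,2,3,5,8}
R = {0,1,2,3,5,8}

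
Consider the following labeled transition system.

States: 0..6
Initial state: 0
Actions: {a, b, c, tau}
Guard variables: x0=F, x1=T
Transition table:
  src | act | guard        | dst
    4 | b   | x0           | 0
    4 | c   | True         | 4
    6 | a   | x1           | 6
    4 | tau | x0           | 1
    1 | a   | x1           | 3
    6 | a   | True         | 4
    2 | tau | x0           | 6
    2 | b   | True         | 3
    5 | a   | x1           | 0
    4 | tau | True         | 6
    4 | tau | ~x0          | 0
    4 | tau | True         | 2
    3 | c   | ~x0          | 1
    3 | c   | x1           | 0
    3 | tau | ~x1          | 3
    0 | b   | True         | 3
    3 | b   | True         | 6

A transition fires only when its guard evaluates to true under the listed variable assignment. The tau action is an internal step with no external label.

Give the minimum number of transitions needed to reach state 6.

Answer: 2

Working:
BFS to 6:
  Layer 0: {0}
  Layer 1: {3}
  Layer 2: {1,6}
first hit 6 at d=2 via b·b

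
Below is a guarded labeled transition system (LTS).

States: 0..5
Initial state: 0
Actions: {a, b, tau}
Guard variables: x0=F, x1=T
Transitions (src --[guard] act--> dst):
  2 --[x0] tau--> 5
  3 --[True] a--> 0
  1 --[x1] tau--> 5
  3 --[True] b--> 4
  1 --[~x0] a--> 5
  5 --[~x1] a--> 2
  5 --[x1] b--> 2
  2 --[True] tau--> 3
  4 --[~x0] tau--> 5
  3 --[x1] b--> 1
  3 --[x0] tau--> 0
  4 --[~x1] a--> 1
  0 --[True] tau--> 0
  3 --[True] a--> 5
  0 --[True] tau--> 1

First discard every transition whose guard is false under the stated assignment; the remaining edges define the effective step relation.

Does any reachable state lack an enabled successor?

Answer: DEADLOCK-FREE

Analysis:
R = {0,1,2,3,4,5}
  0: tau→0  tau→1  [deg 2]
  1: a→5  tau→5  [deg 2]
  2: tau→3  [deg 1]
  3: a→0  a→5  b→1  b→4  [deg 4]
  4: tau→5  [deg 1]
  5: b→2  [deg 1]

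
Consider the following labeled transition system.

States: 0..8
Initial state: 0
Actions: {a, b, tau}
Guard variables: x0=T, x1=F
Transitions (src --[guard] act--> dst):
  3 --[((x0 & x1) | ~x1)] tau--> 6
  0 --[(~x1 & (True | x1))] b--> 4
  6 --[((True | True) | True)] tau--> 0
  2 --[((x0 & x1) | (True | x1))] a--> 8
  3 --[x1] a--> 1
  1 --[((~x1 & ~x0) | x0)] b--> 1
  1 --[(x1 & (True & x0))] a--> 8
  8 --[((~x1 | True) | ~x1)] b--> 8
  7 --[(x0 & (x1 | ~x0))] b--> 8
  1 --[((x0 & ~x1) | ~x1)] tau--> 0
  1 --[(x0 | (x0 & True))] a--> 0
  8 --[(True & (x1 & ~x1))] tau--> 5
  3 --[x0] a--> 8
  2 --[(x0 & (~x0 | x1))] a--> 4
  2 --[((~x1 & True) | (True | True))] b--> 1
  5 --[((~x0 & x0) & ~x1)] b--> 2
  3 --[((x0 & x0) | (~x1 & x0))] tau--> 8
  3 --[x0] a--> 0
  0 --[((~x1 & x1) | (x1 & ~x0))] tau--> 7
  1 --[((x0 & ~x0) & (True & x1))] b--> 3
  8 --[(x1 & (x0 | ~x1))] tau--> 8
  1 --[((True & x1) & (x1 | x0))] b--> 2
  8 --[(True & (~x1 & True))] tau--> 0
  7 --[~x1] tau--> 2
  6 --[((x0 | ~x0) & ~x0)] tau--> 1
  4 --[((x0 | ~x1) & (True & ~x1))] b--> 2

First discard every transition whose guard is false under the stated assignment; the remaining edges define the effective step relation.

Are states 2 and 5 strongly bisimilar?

Answer: NOT BISIMILAR

Working:
Bisimulation quotient by refinement:
  P[0] = {{0,1,2,3,4,5,6,7,8}}
  P[1] = {{0,4},{1},{2},{3},{5},{6,7},{8}}
  P[2] = {{0},{1},{2},{3},{4},{5},{6},{7},{8}}
stable after 3 split(s): 9 block(s)
2∈{2}, 5∈{5}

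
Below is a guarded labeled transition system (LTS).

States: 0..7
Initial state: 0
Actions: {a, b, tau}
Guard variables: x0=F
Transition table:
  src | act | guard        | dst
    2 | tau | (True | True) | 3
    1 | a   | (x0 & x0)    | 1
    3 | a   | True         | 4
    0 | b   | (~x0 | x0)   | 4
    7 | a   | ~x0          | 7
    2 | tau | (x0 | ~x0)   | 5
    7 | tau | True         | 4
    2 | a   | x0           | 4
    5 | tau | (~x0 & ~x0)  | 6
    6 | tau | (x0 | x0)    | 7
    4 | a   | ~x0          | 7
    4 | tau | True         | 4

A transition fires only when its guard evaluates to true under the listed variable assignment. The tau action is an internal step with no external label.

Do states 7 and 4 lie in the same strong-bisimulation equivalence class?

Bisimulation quotient by refinement:
  round 0: {{0,1,2,3,4,5,6,7}}
  round 1: {{0},{1,6},{2,5},{3},{4,7}}
  round 2: {{0},{1,6},{2},{3},{4,7},{5}}
Fixed point at round 3; 6 class(es).
class of 7: {4,7}; class of 4: {4,7}

Answer: BISIMILAR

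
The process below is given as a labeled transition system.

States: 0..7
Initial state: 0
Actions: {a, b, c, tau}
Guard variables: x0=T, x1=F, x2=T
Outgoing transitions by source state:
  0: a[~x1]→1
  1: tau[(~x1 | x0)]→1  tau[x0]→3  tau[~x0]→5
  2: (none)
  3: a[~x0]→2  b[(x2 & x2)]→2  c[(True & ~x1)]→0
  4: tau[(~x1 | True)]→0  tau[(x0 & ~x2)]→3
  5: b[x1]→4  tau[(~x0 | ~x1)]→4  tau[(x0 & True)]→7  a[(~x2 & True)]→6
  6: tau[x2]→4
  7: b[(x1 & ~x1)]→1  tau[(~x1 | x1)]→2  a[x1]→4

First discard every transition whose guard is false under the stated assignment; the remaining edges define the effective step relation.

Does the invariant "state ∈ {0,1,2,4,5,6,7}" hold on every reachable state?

Answer: INVARIANT VIOLATED at state 3

Analysis:
Allowed set {0,1,2,4,5,6,7}
R = {0,1,2,3}
  0: ✓
  1: ✓
  2: ✓
  3: VIOLATES
reach 3 via a·tau — violates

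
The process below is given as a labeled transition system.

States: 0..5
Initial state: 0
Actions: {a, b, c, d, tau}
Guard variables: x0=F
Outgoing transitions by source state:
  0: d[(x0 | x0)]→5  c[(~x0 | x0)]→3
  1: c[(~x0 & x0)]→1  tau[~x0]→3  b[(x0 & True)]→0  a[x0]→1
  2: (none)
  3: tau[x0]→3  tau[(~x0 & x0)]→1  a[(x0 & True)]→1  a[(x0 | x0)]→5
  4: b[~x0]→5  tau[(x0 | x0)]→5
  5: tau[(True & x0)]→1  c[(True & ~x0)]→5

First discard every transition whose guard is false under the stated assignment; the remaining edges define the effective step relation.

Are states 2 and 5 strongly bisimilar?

Compute ~ classes (split until stable):
  π0 = {{0,1,2,3,4,5}}
  π1 = {{0,5},{1},{2,3},{4}}
  π2 = {{0},{1},{2,3},{4},{5}}
Fixed point at round 3; 5 class(es).
2∈{2,3}, 5∈{5}

Answer: NOT BISIMILAR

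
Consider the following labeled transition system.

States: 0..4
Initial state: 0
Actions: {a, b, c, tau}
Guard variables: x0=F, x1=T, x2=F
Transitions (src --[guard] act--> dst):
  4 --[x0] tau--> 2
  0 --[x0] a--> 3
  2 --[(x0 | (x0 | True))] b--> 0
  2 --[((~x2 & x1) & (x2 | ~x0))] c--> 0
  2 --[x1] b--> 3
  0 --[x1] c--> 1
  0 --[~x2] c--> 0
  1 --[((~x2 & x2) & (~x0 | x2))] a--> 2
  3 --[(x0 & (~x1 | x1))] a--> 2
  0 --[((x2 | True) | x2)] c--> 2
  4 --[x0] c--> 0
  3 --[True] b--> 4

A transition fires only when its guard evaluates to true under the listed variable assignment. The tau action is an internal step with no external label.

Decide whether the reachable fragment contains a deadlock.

Reachable = {0,1,2,3,4}
  0: c→0  c→1  c→2  [3 out]
  1: ∅  [STUCK]
  2: b→0  b→3  c→0  [3 out]
  3: b→4  [1 out]
  4: ∅  [STUCK]
Path to 1: c

Answer: DEADLOCK at state 1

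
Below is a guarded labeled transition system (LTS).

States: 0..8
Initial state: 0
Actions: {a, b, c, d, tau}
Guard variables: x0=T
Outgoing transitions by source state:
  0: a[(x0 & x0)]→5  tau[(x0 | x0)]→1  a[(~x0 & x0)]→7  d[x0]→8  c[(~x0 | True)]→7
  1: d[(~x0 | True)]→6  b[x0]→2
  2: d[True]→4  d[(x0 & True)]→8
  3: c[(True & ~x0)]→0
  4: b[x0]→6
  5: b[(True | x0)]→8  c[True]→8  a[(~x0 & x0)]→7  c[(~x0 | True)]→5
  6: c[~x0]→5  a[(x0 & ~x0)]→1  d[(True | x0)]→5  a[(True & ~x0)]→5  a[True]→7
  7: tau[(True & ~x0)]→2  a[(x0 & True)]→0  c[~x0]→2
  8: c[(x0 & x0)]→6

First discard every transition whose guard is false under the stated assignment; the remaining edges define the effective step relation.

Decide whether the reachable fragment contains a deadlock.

Reach set: {0,1,2,4,5,6,7,8}
  0: a→5  c→7  d→8  tau→1  [deg 4]
  1: b→2  d→6  [deg 2]
  2: d→4  d→8  [deg 2]
  4: b→6  [deg 1]
  5: b→8  c→5  c→8  [deg 3]
  6: a→7  d→5  [deg 2]
  7: a→0  [deg 1]
  8: c→6  [deg 1]

Answer: DEADLOCK-FREE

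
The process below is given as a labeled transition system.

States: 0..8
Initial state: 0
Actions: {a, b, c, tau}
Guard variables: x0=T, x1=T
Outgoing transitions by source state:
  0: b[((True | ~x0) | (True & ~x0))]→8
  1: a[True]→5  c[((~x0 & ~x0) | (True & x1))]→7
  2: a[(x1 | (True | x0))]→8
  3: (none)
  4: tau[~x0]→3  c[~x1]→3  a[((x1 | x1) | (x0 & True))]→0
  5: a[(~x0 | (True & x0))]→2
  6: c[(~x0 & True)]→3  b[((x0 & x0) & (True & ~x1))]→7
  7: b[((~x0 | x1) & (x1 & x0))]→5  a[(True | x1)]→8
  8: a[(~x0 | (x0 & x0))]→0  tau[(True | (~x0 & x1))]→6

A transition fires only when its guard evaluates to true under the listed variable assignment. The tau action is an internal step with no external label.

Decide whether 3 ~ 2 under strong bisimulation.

Bisimulation quotient by refinement:
  P[0] = {{0,1,2,3,4,5,6,7,8}}
  P[1] = {{0},{1},{2,4,5},{3,6},{7},{8}}
  P[2] = {{0},{1},{2},{3,6},{4},{5},{7},{8}}
Fixed point at round 3; 8 class(es).
[3]={3,6}  [2]={2}

Answer: NOT BISIMILAR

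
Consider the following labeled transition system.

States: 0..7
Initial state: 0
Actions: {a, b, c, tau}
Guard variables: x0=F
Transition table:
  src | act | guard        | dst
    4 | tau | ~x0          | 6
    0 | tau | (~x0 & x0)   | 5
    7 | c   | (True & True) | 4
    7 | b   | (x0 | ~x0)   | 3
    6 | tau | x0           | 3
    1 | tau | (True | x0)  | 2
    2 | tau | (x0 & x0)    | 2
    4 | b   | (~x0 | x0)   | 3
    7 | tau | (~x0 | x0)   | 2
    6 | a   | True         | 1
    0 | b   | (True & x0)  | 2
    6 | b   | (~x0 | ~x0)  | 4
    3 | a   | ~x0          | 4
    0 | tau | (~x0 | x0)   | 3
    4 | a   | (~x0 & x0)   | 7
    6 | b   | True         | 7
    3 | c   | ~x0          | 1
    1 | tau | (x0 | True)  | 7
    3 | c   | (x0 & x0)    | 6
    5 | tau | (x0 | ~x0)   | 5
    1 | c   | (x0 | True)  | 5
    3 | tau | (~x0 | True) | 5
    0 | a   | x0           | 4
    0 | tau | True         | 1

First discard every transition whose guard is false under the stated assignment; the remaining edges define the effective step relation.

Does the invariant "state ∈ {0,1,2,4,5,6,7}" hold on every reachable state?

Answer: INVARIANT VIOLATED at state 3

Analysis:
Inv-set: {0,1,2,4,5,6,7}
Reach set: {0,1,2,3,4,5,6,7}
  0: safe
  1: safe
  2: safe
  3: VIOLATES
  4: safe
  5: safe
  6: safe
  7: safe
witness against invariant: tau → 3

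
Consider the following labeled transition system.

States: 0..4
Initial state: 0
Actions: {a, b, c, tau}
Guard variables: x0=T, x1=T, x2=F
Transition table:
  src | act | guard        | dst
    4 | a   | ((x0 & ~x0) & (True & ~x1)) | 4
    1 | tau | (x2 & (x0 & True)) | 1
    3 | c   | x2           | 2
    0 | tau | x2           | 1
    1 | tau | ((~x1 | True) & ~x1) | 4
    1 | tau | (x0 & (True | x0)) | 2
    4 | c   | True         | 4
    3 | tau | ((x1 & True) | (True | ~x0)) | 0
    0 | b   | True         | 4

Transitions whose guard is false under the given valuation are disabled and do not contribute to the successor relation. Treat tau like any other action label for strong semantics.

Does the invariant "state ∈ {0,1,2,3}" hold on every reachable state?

Answer: INVARIANT VIOLATED at state 4

Working:
Inv-set: {0,1,2,3}
Reachable = {0,4}
  0: ok
  4: outside
reach 4 via b — violates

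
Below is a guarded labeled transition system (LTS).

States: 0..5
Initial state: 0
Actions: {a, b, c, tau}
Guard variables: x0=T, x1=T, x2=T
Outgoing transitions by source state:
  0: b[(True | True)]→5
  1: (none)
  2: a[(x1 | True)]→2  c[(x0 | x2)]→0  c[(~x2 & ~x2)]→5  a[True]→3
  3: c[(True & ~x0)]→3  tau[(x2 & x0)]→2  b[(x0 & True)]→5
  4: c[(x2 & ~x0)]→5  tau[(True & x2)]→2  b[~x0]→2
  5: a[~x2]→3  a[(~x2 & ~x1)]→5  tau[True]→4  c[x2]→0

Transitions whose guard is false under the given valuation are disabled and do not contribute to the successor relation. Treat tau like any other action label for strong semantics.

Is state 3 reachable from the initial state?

Answer: REACHABLE

Trace:
After dropping false guards: 9 live edges.
L0 = {0}
L1 = {5}  now seen {0,5}
L2 = {4}  now seen {0,4,5}
L3 = {2}  now seen {0,2,4,5}
L4 = {3}  now seen {0,2,3,4,5}
Reach set: {0,2,3,4,5}
witness 3: b·tau·tau·a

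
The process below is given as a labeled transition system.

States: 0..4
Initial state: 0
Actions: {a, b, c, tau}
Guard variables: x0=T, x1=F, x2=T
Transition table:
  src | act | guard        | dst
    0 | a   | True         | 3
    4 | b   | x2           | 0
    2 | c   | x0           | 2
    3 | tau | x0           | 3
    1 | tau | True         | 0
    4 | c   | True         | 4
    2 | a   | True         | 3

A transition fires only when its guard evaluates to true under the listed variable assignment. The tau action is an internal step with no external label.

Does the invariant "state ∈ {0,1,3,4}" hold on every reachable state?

Inv-set: {0,1,3,4}
R = {0,3}
  0: safe
  3: safe

Answer: INVARIANT HOLDS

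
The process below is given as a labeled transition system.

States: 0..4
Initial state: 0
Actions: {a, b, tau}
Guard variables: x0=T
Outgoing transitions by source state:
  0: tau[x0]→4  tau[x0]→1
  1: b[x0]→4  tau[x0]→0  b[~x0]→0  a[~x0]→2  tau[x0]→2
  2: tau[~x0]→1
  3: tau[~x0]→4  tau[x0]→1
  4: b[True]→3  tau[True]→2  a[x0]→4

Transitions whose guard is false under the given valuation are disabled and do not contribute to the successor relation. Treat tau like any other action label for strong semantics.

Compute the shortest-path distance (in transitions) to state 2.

Answer: 2

Trace:
Breadth-first toward 2:
  L0 = {0}
  L1 = {1,4}
  L2 = {2,3}
depth(2)=2, e.g. tau·tau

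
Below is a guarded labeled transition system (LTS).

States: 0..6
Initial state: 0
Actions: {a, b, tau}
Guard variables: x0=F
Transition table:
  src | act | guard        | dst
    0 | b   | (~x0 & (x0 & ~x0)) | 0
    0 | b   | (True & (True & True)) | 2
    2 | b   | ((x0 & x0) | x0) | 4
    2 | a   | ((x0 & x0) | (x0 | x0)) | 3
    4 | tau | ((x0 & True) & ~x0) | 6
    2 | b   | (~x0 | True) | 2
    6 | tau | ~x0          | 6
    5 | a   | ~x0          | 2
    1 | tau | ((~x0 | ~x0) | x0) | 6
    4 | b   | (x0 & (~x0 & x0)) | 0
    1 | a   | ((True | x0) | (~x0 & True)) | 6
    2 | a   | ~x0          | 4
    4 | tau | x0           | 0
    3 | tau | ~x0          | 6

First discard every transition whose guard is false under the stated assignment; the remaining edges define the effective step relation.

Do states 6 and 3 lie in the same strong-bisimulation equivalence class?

Bisimulation quotient by refinement:
  P[0] = {{0,1,2,3,4,5,6}}
  P[1] = {{0},{1},{2},{3,6},{4},{5}}
stable after 2 split(s): 6 block(s)
[6]={3,6}  [3]={3,6}

Answer: BISIMILAR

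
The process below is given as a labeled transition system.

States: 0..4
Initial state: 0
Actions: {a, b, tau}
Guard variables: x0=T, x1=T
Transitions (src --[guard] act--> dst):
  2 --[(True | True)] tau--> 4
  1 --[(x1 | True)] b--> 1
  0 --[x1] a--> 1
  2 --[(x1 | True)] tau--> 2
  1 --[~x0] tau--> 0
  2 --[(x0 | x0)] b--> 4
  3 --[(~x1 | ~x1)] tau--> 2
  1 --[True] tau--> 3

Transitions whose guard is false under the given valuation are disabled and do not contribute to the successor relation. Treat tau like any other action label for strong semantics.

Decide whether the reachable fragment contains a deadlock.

R = {0,1,3}
  0: a→1  [deg 1]
  1: b→1  tau→3  [deg 2]
  3: ∅  [deadlock]
trace reaching 3: a·tau

Answer: DEADLOCK at state 3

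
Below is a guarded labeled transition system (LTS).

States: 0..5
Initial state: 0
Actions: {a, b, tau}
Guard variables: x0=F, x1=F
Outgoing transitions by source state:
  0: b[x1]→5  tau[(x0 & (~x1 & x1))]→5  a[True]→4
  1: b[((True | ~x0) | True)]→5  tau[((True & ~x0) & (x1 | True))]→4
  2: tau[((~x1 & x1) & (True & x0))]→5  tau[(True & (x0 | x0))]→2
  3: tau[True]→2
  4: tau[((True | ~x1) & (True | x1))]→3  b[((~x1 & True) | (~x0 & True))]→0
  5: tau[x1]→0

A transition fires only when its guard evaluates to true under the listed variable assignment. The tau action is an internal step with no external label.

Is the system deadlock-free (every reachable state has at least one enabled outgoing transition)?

Answer: DEADLOCK at state 2

Analysis:
Reachable = {0,2,3,4}
  0: a→4  [deg 1]
  2: ∅  [STUCK]
  3: tau→2  [deg 1]
  4: b→0  tau→3  [deg 2]
trace reaching 2: a·tau·tau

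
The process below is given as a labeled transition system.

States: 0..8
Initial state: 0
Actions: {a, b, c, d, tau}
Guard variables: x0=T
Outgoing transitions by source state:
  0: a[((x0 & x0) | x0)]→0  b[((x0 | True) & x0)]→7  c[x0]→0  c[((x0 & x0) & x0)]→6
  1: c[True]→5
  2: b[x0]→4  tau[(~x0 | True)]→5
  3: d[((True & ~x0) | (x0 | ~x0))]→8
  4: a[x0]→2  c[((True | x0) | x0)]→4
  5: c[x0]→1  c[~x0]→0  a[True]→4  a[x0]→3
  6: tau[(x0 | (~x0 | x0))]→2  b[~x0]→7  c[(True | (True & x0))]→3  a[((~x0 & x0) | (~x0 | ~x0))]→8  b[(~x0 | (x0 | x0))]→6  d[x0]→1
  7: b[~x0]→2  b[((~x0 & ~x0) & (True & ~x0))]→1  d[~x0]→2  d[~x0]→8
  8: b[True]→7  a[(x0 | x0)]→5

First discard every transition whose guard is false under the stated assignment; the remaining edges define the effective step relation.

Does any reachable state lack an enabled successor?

R = {0,1,2,3,4,5,6,7,8}
  0: a→0  b→7  c→0  c→6  [deg 4]
  1: c→5  [deg 1]
  2: b→4  tau→5  [deg 2]
  3: d→8  [deg 1]
  4: a→2  c→4  [deg 2]
  5: a→3  a→4  c→1  [deg 3]
  6: b→6  c→3  d→1  tau→2  [deg 4]
  7: ∅  [STUCK]
  8: a→5  b→7  [deg 2]
trace reaching 7: b

Answer: DEADLOCK at state 7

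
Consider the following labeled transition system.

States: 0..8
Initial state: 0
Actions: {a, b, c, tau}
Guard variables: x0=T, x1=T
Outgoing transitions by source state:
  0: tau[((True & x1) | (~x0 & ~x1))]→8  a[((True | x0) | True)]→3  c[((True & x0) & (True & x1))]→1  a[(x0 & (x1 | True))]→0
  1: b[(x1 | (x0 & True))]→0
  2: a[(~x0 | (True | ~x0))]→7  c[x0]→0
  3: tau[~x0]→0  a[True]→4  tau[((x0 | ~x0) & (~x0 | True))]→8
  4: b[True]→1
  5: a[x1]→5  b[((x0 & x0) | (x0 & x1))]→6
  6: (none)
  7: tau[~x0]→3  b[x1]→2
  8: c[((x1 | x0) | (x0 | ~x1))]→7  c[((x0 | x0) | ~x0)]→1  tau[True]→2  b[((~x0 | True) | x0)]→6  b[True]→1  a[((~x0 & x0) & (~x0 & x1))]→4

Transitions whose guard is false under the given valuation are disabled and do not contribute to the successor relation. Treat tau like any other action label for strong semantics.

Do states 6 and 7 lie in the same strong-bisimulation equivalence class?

Answer: NOT BISIMILAR

Trace:
Compute ~ classes (split until stable):
  round 0: {{0,1,2,3,4,5,6,7,8}}
  round 1: {{0},{1,4,7},{2},{3},{5},{6},{8}}
  round 2: {{0},{1},{2},{3},{4},{5},{6},{7},{8}}
9 equivalence class(es) (converged in 3)
6∈{6}, 7∈{7}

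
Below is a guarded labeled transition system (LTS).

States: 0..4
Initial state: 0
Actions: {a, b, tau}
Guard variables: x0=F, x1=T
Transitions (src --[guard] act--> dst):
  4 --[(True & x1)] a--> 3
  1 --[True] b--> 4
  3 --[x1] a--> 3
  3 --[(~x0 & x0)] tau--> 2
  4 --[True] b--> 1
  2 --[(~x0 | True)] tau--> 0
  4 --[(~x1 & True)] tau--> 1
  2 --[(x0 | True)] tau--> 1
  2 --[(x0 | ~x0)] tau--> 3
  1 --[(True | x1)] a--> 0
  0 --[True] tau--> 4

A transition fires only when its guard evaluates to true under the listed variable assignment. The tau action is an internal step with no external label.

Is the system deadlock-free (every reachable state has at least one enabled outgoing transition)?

Reachable = {0,1,3,4}
  0: tau→4  [1 out]
  1: a→0  b→4  [2 out]
  3: a→3  [1 out]
  4: a→3  b→1  [2 out]

Answer: DEADLOCK-FREE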